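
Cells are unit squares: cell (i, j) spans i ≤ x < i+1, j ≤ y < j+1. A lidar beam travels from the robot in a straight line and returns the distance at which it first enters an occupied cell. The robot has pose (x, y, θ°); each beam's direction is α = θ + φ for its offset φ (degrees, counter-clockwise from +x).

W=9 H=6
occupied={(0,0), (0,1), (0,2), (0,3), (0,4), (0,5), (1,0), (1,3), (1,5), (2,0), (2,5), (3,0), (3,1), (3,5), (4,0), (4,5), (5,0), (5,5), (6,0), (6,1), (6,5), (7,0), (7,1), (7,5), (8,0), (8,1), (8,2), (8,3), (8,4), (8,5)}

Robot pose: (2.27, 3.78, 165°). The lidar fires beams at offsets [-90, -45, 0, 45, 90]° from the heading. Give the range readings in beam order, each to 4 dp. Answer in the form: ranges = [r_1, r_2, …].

ranges = [1.2630, 1.4087, 0.2795, 0.3118, 2.8781]

beam 1: φ=-90°, α=75°
  d=(0.2588,0.9659)  start (2,3)  tX=2.8205 tY=0.2278  stride 1/|dx|=3.8637 1/|dy|=1.0353
    cross y-line → (2,4), t=0.2278
    cross y-line → (2,5), t=1.2630 (wall)
  → r_1 = 1.2630
beam 2: φ=-45°, α=120°
  d=(-0.5000,0.8660)  start (2,3)  tX=0.5400 tY=0.2540  stride 1/|dx|=2.0000 1/|dy|=1.1547
    cross y-line → (2,4), t=0.2540
    cross x-line → (1,4), t=0.5400
    cross y-line → (1,5), t=1.4087 (wall)
  → r_2 = 1.4087
beam 3: φ=0°, α=165°
  d=(-0.9659,0.2588)  start (2,3)  tX=0.2795 tY=0.8500  stride 1/|dx|=1.0353 1/|dy|=3.8637
    cross x-line → (1,3), t=0.2795 (wall)
  → r_3 = 0.2795
beam 4: φ=45°, α=210°
  d=(-0.8660,-0.5000)  start (2,3)  tX=0.3118 tY=1.5600  stride 1/|dx|=1.1547 1/|dy|=2.0000
    cross x-line → (1,3), t=0.3118 (wall)
  → r_4 = 0.3118
beam 5: φ=90°, α=255°
  d=(-0.2588,-0.9659)  start (2,3)  tX=1.0432 tY=0.8075  stride 1/|dx|=3.8637 1/|dy|=1.0353
    cross y-line → (2,2), t=0.8075
    cross x-line → (1,2), t=1.0432
    cross y-line → (1,1), t=1.8428
    cross y-line → (1,0), t=2.8781 (wall)
  → r_5 = 2.8781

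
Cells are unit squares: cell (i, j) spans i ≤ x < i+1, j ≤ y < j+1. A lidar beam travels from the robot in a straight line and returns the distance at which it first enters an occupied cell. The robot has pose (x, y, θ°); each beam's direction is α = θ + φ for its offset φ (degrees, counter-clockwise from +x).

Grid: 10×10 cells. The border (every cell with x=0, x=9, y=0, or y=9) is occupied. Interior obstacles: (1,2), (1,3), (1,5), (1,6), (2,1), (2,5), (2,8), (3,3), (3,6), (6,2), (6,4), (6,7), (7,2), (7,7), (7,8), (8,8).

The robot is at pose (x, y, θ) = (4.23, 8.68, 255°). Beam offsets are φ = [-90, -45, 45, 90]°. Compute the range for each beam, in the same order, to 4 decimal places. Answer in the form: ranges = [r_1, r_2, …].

ranges = [1.2364, 3.3600, 4.2493, 2.6273]

beam 1: φ=-90°, α=165°
  dir = (cos 165°, sin 165°) = (-0.9659, 0.2588); from cell (4,8)
  next x-line at t=0.2381, next y-line at t=1.2364; Δt_x=1.0353, Δt_y=3.8637
    x: enter (3,8) at t=0.2381
    y: enter (3,9) at t=1.2364 ← occupied
  → r_1 = 1.2364
beam 2: φ=-45°, α=210°
  dir = (cos 210°, sin 210°) = (-0.8660, -0.5000); from cell (4,8)
  next x-line at t=0.2656, next y-line at t=1.3600; Δt_x=1.1547, Δt_y=2.0000
    x: enter (3,8) at t=0.2656
    y: enter (3,7) at t=1.3600
    x: enter (2,7) at t=1.4203
    x: enter (1,7) at t=2.5750
    y: enter (1,6) at t=3.3600 ← occupied
  → r_2 = 3.3600
beam 3: φ=45°, α=300°
  dir = (cos 300°, sin 300°) = (0.5000, -0.8660); from cell (4,8)
  next x-line at t=1.5400, next y-line at t=0.7852; Δt_x=2.0000, Δt_y=1.1547
    y: enter (4,7) at t=0.7852
    x: enter (5,7) at t=1.5400
    y: enter (5,6) at t=1.9399
    y: enter (5,5) at t=3.0946
    x: enter (6,5) at t=3.5400
    y: enter (6,4) at t=4.2493 ← occupied
  → r_3 = 4.2493
beam 4: φ=90°, α=345°
  dir = (cos 345°, sin 345°) = (0.9659, -0.2588); from cell (4,8)
  next x-line at t=0.7972, next y-line at t=2.6273; Δt_x=1.0353, Δt_y=3.8637
    x: enter (5,8) at t=0.7972
    x: enter (6,8) at t=1.8324
    y: enter (6,7) at t=2.6273 ← occupied
  → r_4 = 2.6273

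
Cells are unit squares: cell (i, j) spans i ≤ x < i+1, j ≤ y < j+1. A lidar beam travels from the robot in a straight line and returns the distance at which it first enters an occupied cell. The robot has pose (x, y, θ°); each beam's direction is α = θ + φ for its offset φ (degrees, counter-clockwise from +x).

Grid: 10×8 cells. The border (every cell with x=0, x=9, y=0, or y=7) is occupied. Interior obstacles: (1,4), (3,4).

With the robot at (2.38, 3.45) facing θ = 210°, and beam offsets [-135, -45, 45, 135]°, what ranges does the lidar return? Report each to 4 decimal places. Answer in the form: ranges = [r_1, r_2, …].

ranges = [3.6752, 1.4287, 2.5364, 6.8535]

beam 1: φ=-135°, α=75°
  direction (0.2588, 0.9659); cell (2,3); t to first gridline: x 2.3955, y 0.5694 (then +3.8637 / +1.0353)
    (2,4) via y @ 0.5694
    (2,5) via y @ 1.6047
    (3,5) via x @ 2.3955
    (3,6) via y @ 2.6400
    (3,7) via y @ 3.6752  # hit
  → r_1 = 3.6752
beam 2: φ=-45°, α=165°
  direction (-0.9659, 0.2588); cell (2,3); t to first gridline: x 0.3934, y 2.1250 (then +1.0353 / +3.8637)
    (1,3) via x @ 0.3934
    (0,3) via x @ 1.4287  # hit
  → r_2 = 1.4287
beam 3: φ=45°, α=255°
  direction (-0.2588, -0.9659); cell (2,3); t to first gridline: x 1.4682, y 0.4659 (then +3.8637 / +1.0353)
    (2,2) via y @ 0.4659
    (1,2) via x @ 1.4682
    (1,1) via y @ 1.5012
    (1,0) via y @ 2.5364  # hit
  → r_3 = 2.5364
beam 4: φ=135°, α=345°
  direction (0.9659, -0.2588); cell (2,3); t to first gridline: x 0.6419, y 1.7387 (then +1.0353 / +3.8637)
    (3,3) via x @ 0.6419
    (4,3) via x @ 1.6771
    (4,2) via y @ 1.7387
    (5,2) via x @ 2.7124
    (6,2) via x @ 3.7477
    (7,2) via x @ 4.7830
    (7,1) via y @ 5.6024
    (8,1) via x @ 5.8183
    (9,1) via x @ 6.8535  # hit
  → r_4 = 6.8535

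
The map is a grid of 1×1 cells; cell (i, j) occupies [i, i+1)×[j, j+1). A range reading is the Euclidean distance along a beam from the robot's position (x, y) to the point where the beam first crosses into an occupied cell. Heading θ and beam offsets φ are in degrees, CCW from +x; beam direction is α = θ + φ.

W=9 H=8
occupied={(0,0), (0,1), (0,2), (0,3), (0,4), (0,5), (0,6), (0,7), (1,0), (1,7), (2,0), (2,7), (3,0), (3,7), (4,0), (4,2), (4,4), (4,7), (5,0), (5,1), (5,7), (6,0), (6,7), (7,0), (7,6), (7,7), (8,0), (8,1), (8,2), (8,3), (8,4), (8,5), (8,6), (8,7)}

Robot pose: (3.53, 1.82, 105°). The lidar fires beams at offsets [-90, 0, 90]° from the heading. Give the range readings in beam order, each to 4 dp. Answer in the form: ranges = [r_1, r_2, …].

ranges = [0.6955, 5.3627, 2.6192]

beam 1: φ=-90°, α=15°
  direction (0.9659, 0.2588); cell (3,1); t to first gridline: x 0.4866, y 0.6955 (then +1.0353 / +3.8637)
    (4,1) via x @ 0.4866
    (4,2) via y @ 0.6955  # hit
  → r_1 = 0.6955
beam 2: φ=0°, α=105°
  direction (-0.2588, 0.9659); cell (3,1); t to first gridline: x 2.0478, y 0.1863 (then +3.8637 / +1.0353)
    (3,2) via y @ 0.1863
    (3,3) via y @ 1.2216
    (2,3) via x @ 2.0478
    (2,4) via y @ 2.2569
    (2,5) via y @ 3.2922
    (2,6) via y @ 4.3275
    (2,7) via y @ 5.3627  # hit
  → r_2 = 5.3627
beam 3: φ=90°, α=195°
  direction (-0.9659, -0.2588); cell (3,1); t to first gridline: x 0.5487, y 3.1682 (then +1.0353 / +3.8637)
    (2,1) via x @ 0.5487
    (1,1) via x @ 1.5840
    (0,1) via x @ 2.6192  # hit
  → r_3 = 2.6192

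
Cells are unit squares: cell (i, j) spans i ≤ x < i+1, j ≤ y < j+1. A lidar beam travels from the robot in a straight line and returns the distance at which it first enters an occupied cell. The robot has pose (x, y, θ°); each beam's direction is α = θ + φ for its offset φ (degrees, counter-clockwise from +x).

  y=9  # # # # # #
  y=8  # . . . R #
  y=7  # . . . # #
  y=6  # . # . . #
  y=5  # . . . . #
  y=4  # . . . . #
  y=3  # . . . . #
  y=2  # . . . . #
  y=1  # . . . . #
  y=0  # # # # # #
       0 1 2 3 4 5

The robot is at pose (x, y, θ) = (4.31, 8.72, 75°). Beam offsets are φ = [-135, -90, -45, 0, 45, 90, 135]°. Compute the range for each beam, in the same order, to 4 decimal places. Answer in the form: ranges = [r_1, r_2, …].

ranges = [0.8314, 0.7143, 0.5600, 0.2899, 0.3233, 1.0818, 3.8221]

beam 1: φ=-135°, α=300°
  d=(0.5000,-0.8660)  start (4,8)  tX=1.3800 tY=0.8314  stride 1/|dx|=2.0000 1/|dy|=1.1547
    cross y-line → (4,7), t=0.8314 (wall)
  → r_1 = 0.8314
beam 2: φ=-90°, α=345°
  d=(0.9659,-0.2588)  start (4,8)  tX=0.7143 tY=2.7819  stride 1/|dx|=1.0353 1/|dy|=3.8637
    cross x-line → (5,8), t=0.7143 (wall)
  → r_2 = 0.7143
beam 3: φ=-45°, α=30°
  d=(0.8660,0.5000)  start (4,8)  tX=0.7967 tY=0.5600  stride 1/|dx|=1.1547 1/|dy|=2.0000
    cross y-line → (4,9), t=0.5600 (wall)
  → r_3 = 0.5600
beam 4: φ=0°, α=75°
  d=(0.2588,0.9659)  start (4,8)  tX=2.6660 tY=0.2899  stride 1/|dx|=3.8637 1/|dy|=1.0353
    cross y-line → (4,9), t=0.2899 (wall)
  → r_4 = 0.2899
beam 5: φ=45°, α=120°
  d=(-0.5000,0.8660)  start (4,8)  tX=0.6200 tY=0.3233  stride 1/|dx|=2.0000 1/|dy|=1.1547
    cross y-line → (4,9), t=0.3233 (wall)
  → r_5 = 0.3233
beam 6: φ=90°, α=165°
  d=(-0.9659,0.2588)  start (4,8)  tX=0.3209 tY=1.0818  stride 1/|dx|=1.0353 1/|dy|=3.8637
    cross x-line → (3,8), t=0.3209
    cross y-line → (3,9), t=1.0818 (wall)
  → r_6 = 1.0818
beam 7: φ=135°, α=210°
  d=(-0.8660,-0.5000)  start (4,8)  tX=0.3580 tY=1.4400  stride 1/|dx|=1.1547 1/|dy|=2.0000
    cross x-line → (3,8), t=0.3580
    cross y-line → (3,7), t=1.4400
    cross x-line → (2,7), t=1.5127
    cross x-line → (1,7), t=2.6674
    cross y-line → (1,6), t=3.4400
    cross x-line → (0,6), t=3.8221 (wall)
  → r_7 = 3.8221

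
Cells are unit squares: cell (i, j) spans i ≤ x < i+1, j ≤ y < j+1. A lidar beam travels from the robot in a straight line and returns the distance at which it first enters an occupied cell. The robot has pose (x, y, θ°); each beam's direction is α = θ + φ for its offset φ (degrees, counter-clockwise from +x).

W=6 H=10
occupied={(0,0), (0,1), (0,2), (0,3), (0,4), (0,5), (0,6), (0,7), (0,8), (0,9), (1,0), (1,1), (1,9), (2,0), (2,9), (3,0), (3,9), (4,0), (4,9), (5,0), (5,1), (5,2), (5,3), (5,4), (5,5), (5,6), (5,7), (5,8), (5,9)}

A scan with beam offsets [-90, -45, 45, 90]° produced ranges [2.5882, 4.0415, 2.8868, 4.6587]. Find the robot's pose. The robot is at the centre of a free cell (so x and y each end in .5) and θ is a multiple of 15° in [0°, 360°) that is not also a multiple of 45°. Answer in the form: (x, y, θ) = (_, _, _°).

Enumerate (i+0.5, j+0.5, θ) over the 31 free cells and 16 admissible headings. For each, cast all 4 beams and compare to the given ranges.
  (3.5, 4.5, 330°): beam 1 = 3.0000 ≠ 2.5882 ✗
  (4.5, 3.5, 345°): beam 2 = 1.0000 ≠ 4.0415 ✗
  (1.5, 6.5, 150°): beam 1 = 2.8868 ≠ 2.5882 ✗
  (2.5, 4.5, 300°): beam 1 = 1.7321 ≠ 2.5882 ✗
  (2.5, 5.5, 105°): beam 3 = 1.7321 ≠ 2.8868 ✗
  …
  (2.5, 4.5, 345°): r_1=2.5882, r_2=4.0415, r_3=2.8868, r_4=4.6587 — all match ✓
Unique over the lattice → pose = (2.5, 4.5, 345°).

(x, y, θ) = (2.5, 4.5, 345°)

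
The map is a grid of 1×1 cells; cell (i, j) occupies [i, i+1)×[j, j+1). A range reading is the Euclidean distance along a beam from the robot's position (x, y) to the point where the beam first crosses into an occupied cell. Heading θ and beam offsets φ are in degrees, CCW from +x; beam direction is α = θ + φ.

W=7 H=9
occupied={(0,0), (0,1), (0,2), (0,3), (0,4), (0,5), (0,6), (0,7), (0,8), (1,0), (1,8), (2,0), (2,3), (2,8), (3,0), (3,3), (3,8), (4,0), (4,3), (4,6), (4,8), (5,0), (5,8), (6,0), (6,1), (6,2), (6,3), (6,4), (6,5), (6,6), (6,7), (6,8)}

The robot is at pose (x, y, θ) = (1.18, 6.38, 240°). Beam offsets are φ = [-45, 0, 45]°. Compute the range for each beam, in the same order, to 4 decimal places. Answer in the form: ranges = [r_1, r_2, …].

ranges = [0.1863, 0.3600, 3.1682]

beam 1: φ=-45°, α=195°
  dir = (cos 195°, sin 195°) = (-0.9659, -0.2588); from cell (1,6)
  next x-line at t=0.1863, next y-line at t=1.4682; Δt_x=1.0353, Δt_y=3.8637
    x: enter (0,6) at t=0.1863 ← occupied
  → r_1 = 0.1863
beam 2: φ=0°, α=240°
  dir = (cos 240°, sin 240°) = (-0.5000, -0.8660); from cell (1,6)
  next x-line at t=0.3600, next y-line at t=0.4388; Δt_x=2.0000, Δt_y=1.1547
    x: enter (0,6) at t=0.3600 ← occupied
  → r_2 = 0.3600
beam 3: φ=45°, α=285°
  dir = (cos 285°, sin 285°) = (0.2588, -0.9659); from cell (1,6)
  next x-line at t=3.1682, next y-line at t=0.3934; Δt_x=3.8637, Δt_y=1.0353
    y: enter (1,5) at t=0.3934
    y: enter (1,4) at t=1.4287
    y: enter (1,3) at t=2.4640
    x: enter (2,3) at t=3.1682 ← occupied
  → r_3 = 3.1682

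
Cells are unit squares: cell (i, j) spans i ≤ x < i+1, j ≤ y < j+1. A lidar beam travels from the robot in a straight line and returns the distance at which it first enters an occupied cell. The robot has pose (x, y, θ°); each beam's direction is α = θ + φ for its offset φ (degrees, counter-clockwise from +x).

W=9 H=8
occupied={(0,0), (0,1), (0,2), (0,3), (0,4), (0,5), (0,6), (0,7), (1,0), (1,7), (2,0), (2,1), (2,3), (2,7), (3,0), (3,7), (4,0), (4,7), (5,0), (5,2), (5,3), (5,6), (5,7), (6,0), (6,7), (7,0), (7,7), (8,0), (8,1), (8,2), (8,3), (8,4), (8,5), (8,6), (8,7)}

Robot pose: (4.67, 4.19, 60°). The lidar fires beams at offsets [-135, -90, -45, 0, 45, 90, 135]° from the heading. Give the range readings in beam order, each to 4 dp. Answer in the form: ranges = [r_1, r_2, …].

beam 1: φ=-135°, α=285°
  cosα=0.2588 sinα=-0.9659 | (4,4) | tMaxX 1.2750 tMaxY 0.1967 | tΔX 3.8637 tΔY 1.0353
    t=0.1967 [y] (4,3)
    t=1.2320 [y] (4,2)
    t=1.2750 [x] (5,2) — stop
  → r_1 = 1.2750
beam 2: φ=-90°, α=330°
  cosα=0.8660 sinα=-0.5000 | (4,4) | tMaxX 0.3811 tMaxY 0.3800 | tΔX 1.1547 tΔY 2.0000
    t=0.3800 [y] (4,3)
    t=0.3811 [x] (5,3) — stop
  → r_2 = 0.3811
beam 3: φ=-45°, α=15°
  cosα=0.9659 sinα=0.2588 | (4,4) | tMaxX 0.3416 tMaxY 3.1296 | tΔX 1.0353 tΔY 3.8637
    t=0.3416 [x] (5,4)
    t=1.3769 [x] (6,4)
    t=2.4122 [x] (7,4)
    t=3.1296 [y] (7,5)
    t=3.4475 [x] (8,5) — stop
  → r_3 = 3.4475
beam 4: φ=0°, α=60°
  cosα=0.5000 sinα=0.8660 | (4,4) | tMaxX 0.6600 tMaxY 0.9353 | tΔX 2.0000 tΔY 1.1547
    t=0.6600 [x] (5,4)
    t=0.9353 [y] (5,5)
    t=2.0900 [y] (5,6) — stop
  → r_4 = 2.0900
beam 5: φ=45°, α=105°
  cosα=-0.2588 sinα=0.9659 | (4,4) | tMaxX 2.5887 tMaxY 0.8386 | tΔX 3.8637 tΔY 1.0353
    t=0.8386 [y] (4,5)
    t=1.8738 [y] (4,6)
    t=2.5887 [x] (3,6)
    t=2.9091 [y] (3,7) — stop
  → r_5 = 2.9091
beam 6: φ=90°, α=150°
  cosα=-0.8660 sinα=0.5000 | (4,4) | tMaxX 0.7736 tMaxY 1.6200 | tΔX 1.1547 tΔY 2.0000
    t=0.7736 [x] (3,4)
    t=1.6200 [y] (3,5)
    t=1.9283 [x] (2,5)
    t=3.0831 [x] (1,5)
    t=3.6200 [y] (1,6)
    t=4.2378 [x] (0,6) — stop
  → r_6 = 4.2378
beam 7: φ=135°, α=195°
  cosα=-0.9659 sinα=-0.2588 | (4,4) | tMaxX 0.6936 tMaxY 0.7341 | tΔX 1.0353 tΔY 3.8637
    t=0.6936 [x] (3,4)
    t=0.7341 [y] (3,3)
    t=1.7289 [x] (2,3) — stop
  → r_7 = 1.7289

ranges = [1.2750, 0.3811, 3.4475, 2.0900, 2.9091, 4.2378, 1.7289]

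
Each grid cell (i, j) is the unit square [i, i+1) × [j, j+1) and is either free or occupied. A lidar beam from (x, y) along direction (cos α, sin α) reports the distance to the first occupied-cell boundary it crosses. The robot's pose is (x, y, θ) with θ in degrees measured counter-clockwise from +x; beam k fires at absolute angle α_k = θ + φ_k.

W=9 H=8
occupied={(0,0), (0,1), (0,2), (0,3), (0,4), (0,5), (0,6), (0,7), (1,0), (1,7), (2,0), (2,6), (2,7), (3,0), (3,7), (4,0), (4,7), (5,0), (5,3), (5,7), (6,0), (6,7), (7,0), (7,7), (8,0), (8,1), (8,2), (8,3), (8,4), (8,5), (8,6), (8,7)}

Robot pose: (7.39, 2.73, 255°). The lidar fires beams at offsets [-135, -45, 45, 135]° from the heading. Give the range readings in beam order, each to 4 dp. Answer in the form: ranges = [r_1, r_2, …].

beam 1: φ=-135°, α=120°
  d=(-0.5000,0.8660)  start (7,2)  tX=0.7800 tY=0.3118  stride 1/|dx|=2.0000 1/|dy|=1.1547
    cross y-line → (7,3), t=0.3118
    cross x-line → (6,3), t=0.7800
    cross y-line → (6,4), t=1.4665
    cross y-line → (6,5), t=2.6212
    cross x-line → (5,5), t=2.7800
    cross y-line → (5,6), t=3.7759
    cross x-line → (4,6), t=4.7800
    cross y-line → (4,7), t=4.9306 (wall)
  → r_1 = 4.9306
beam 2: φ=-45°, α=210°
  d=(-0.8660,-0.5000)  start (7,2)  tX=0.4503 tY=1.4600  stride 1/|dx|=1.1547 1/|dy|=2.0000
    cross x-line → (6,2), t=0.4503
    cross y-line → (6,1), t=1.4600
    cross x-line → (5,1), t=1.6050
    cross x-line → (4,1), t=2.7597
    cross y-line → (4,0), t=3.4600 (wall)
  → r_2 = 3.4600
beam 3: φ=45°, α=300°
  d=(0.5000,-0.8660)  start (7,2)  tX=1.2200 tY=0.8429  stride 1/|dx|=2.0000 1/|dy|=1.1547
    cross y-line → (7,1), t=0.8429
    cross x-line → (8,1), t=1.2200 (wall)
  → r_3 = 1.2200
beam 4: φ=135°, α=30°
  d=(0.8660,0.5000)  start (7,2)  tX=0.7044 tY=0.5400  stride 1/|dx|=1.1547 1/|dy|=2.0000
    cross y-line → (7,3), t=0.5400
    cross x-line → (8,3), t=0.7044 (wall)
  → r_4 = 0.7044

ranges = [4.9306, 3.4600, 1.2200, 0.7044]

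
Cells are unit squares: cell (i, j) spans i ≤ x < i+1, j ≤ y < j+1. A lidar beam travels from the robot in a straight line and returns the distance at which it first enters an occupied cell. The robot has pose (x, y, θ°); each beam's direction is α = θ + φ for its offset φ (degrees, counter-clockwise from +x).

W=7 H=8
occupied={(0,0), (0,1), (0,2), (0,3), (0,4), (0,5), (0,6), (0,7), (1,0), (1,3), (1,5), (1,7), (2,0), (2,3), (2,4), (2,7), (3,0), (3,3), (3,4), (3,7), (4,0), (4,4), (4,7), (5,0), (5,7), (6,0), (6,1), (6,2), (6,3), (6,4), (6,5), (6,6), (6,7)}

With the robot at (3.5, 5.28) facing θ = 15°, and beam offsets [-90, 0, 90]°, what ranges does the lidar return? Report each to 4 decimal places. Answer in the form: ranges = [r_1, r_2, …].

beam 1: φ=-90°, α=285°
  direction (0.2588, -0.9659); cell (3,5); t to first gridline: x 1.9319, y 0.2899 (then +3.8637 / +1.0353)
    (3,4) via y @ 0.2899  # hit
  → r_1 = 0.2899
beam 2: φ=0°, α=15°
  direction (0.9659, 0.2588); cell (3,5); t to first gridline: x 0.5176, y 2.7819 (then +1.0353 / +3.8637)
    (4,5) via x @ 0.5176
    (5,5) via x @ 1.5529
    (6,5) via x @ 2.5882  # hit
  → r_2 = 2.5882
beam 3: φ=90°, α=105°
  direction (-0.2588, 0.9659); cell (3,5); t to first gridline: x 1.9319, y 0.7454 (then +3.8637 / +1.0353)
    (3,6) via y @ 0.7454
    (3,7) via y @ 1.7807  # hit
  → r_3 = 1.7807

ranges = [0.2899, 2.5882, 1.7807]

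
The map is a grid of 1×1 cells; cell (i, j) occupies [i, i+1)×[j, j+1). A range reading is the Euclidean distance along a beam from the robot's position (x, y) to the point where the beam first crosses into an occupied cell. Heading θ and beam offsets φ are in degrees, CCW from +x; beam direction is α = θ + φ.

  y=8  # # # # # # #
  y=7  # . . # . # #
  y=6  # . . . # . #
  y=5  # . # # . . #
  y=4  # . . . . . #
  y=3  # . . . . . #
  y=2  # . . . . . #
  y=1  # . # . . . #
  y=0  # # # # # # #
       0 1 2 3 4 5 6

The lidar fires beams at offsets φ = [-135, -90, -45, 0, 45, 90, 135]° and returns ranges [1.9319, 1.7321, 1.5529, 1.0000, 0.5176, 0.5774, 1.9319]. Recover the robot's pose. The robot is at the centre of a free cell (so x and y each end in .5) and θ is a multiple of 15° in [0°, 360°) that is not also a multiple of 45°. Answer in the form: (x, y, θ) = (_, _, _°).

Enumerate (i+0.5, j+0.5, θ) over the 29 free cells and 16 admissible headings. For each, cast all 7 beams and compare to the given ranges.
  (4.5, 4.5, 345°): beam 1 = 4.0415 ≠ 1.9319 ✗
  (1.5, 5.5, 75°): beam 1 = 5.1962 ≠ 1.9319 ✗
  (5.5, 5.5, 120°): beam 1 = 0.5176 ≠ 1.9319 ✗
  …
  (1.5, 6.5, 120°): r_1=1.9319, r_2=1.7321, r_3=1.5529, r_4=1.0000, r_5=0.5176, r_6=0.5774, r_7=1.9319 — all match ✓
Only this pose fits every beam.

(x, y, θ) = (1.5, 6.5, 120°)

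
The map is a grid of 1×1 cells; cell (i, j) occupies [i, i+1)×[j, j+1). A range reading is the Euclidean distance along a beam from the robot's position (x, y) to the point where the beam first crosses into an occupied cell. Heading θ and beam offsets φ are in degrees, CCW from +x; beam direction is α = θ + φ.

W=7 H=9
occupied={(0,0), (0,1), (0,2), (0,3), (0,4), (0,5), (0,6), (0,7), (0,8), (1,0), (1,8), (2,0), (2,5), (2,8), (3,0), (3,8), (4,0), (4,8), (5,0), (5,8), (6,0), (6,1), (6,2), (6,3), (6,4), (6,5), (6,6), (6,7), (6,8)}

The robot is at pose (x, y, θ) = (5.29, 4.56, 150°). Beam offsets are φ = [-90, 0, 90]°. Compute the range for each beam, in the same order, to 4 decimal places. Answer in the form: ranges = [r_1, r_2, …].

ranges = [1.4200, 2.6443, 4.1107]

beam 1: φ=-90°, α=60°
  d=(0.5000,0.8660)  start (5,4)  tX=1.4200 tY=0.5081  stride 1/|dx|=2.0000 1/|dy|=1.1547
    cross y-line → (5,5), t=0.5081
    cross x-line → (6,5), t=1.4200 (wall)
  → r_1 = 1.4200
beam 2: φ=0°, α=150°
  d=(-0.8660,0.5000)  start (5,4)  tX=0.3349 tY=0.8800  stride 1/|dx|=1.1547 1/|dy|=2.0000
    cross x-line → (4,4), t=0.3349
    cross y-line → (4,5), t=0.8800
    cross x-line → (3,5), t=1.4896
    cross x-line → (2,5), t=2.6443 (wall)
  → r_2 = 2.6443
beam 3: φ=90°, α=240°
  d=(-0.5000,-0.8660)  start (5,4)  tX=0.5800 tY=0.6466  stride 1/|dx|=2.0000 1/|dy|=1.1547
    cross x-line → (4,4), t=0.5800
    cross y-line → (4,3), t=0.6466
    cross y-line → (4,2), t=1.8013
    cross x-line → (3,2), t=2.5800
    cross y-line → (3,1), t=2.9560
    cross y-line → (3,0), t=4.1107 (wall)
  → r_3 = 4.1107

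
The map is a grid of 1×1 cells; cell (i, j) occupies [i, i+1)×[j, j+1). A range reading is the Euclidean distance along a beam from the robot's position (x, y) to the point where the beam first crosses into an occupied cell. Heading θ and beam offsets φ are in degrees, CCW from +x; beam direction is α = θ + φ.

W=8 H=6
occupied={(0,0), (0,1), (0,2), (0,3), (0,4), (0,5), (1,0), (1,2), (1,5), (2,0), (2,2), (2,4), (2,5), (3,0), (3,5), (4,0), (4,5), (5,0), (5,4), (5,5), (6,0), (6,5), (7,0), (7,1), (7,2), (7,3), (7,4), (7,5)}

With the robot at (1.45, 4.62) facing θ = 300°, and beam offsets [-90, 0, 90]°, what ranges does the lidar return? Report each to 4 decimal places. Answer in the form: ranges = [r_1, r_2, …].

beam 1: φ=-90°, α=210°
  cosα=-0.8660 sinα=-0.5000 | (1,4) | tMaxX 0.5196 tMaxY 1.2400 | tΔX 1.1547 tΔY 2.0000
    t=0.5196 [x] (0,4) — stop
  → r_1 = 0.5196
beam 2: φ=0°, α=300°
  cosα=0.5000 sinα=-0.8660 | (1,4) | tMaxX 1.1000 tMaxY 0.7159 | tΔX 2.0000 tΔY 1.1547
    t=0.7159 [y] (1,3)
    t=1.1000 [x] (2,3)
    t=1.8706 [y] (2,2) — stop
  → r_2 = 1.8706
beam 3: φ=90°, α=30°
  cosα=0.8660 sinα=0.5000 | (1,4) | tMaxX 0.6351 tMaxY 0.7600 | tΔX 1.1547 tΔY 2.0000
    t=0.6351 [x] (2,4) — stop
  → r_3 = 0.6351

ranges = [0.5196, 1.8706, 0.6351]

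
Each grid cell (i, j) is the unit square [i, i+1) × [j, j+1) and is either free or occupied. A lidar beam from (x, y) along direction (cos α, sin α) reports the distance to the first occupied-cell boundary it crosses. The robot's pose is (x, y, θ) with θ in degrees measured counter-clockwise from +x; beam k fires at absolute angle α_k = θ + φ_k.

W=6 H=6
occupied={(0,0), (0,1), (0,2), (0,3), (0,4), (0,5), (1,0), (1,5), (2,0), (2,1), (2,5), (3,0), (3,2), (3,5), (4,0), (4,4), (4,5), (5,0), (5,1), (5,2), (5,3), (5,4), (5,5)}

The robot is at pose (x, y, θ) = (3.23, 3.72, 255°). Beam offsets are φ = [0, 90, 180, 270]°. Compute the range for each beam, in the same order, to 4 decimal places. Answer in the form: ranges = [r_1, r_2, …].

ranges = [0.7454, 1.8324, 1.3252, 2.3087]

beam 1: φ=0°, α=255°
  direction (-0.2588, -0.9659); cell (3,3); t to first gridline: x 0.8887, y 0.7454 (then +3.8637 / +1.0353)
    (3,2) via y @ 0.7454  # hit
  → r_1 = 0.7454
beam 2: φ=90°, α=345°
  direction (0.9659, -0.2588); cell (3,3); t to first gridline: x 0.7972, y 2.7819 (then +1.0353 / +3.8637)
    (4,3) via x @ 0.7972
    (5,3) via x @ 1.8324  # hit
  → r_2 = 1.8324
beam 3: φ=180°, α=75°
  direction (0.2588, 0.9659); cell (3,3); t to first gridline: x 2.9751, y 0.2899 (then +3.8637 / +1.0353)
    (3,4) via y @ 0.2899
    (3,5) via y @ 1.3252  # hit
  → r_3 = 1.3252
beam 4: φ=270°, α=165°
  direction (-0.9659, 0.2588); cell (3,3); t to first gridline: x 0.2381, y 1.0818 (then +1.0353 / +3.8637)
    (2,3) via x @ 0.2381
    (2,4) via y @ 1.0818
    (1,4) via x @ 1.2734
    (0,4) via x @ 2.3087  # hit
  → r_4 = 2.3087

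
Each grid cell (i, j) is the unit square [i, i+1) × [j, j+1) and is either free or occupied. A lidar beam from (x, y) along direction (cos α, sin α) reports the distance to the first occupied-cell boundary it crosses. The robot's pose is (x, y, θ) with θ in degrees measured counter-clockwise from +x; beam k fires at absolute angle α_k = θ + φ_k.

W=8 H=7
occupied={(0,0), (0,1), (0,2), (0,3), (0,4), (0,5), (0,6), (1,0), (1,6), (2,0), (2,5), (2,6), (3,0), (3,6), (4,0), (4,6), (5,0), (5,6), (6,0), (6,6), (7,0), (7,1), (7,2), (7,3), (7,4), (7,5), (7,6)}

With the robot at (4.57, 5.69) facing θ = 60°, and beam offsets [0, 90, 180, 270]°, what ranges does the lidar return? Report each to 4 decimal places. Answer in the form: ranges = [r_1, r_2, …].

beam 1: φ=0°, α=60°
  d=(0.5000,0.8660)  start (4,5)  tX=0.8600 tY=0.3580  stride 1/|dx|=2.0000 1/|dy|=1.1547
    cross y-line → (4,6), t=0.3580 (wall)
  → r_1 = 0.3580
beam 2: φ=90°, α=150°
  d=(-0.8660,0.5000)  start (4,5)  tX=0.6582 tY=0.6200  stride 1/|dx|=1.1547 1/|dy|=2.0000
    cross y-line → (4,6), t=0.6200 (wall)
  → r_2 = 0.6200
beam 3: φ=180°, α=240°
  d=(-0.5000,-0.8660)  start (4,5)  tX=1.1400 tY=0.7967  stride 1/|dx|=2.0000 1/|dy|=1.1547
    cross y-line → (4,4), t=0.7967
    cross x-line → (3,4), t=1.1400
    cross y-line → (3,3), t=1.9514
    cross y-line → (3,2), t=3.1061
    cross x-line → (2,2), t=3.1400
    cross y-line → (2,1), t=4.2608
    cross x-line → (1,1), t=5.1400
    cross y-line → (1,0), t=5.4155 (wall)
  → r_3 = 5.4155
beam 4: φ=270°, α=330°
  d=(0.8660,-0.5000)  start (4,5)  tX=0.4965 tY=1.3800  stride 1/|dx|=1.1547 1/|dy|=2.0000
    cross x-line → (5,5), t=0.4965
    cross y-line → (5,4), t=1.3800
    cross x-line → (6,4), t=1.6512
    cross x-line → (7,4), t=2.8059 (wall)
  → r_4 = 2.8059

ranges = [0.3580, 0.6200, 5.4155, 2.8059]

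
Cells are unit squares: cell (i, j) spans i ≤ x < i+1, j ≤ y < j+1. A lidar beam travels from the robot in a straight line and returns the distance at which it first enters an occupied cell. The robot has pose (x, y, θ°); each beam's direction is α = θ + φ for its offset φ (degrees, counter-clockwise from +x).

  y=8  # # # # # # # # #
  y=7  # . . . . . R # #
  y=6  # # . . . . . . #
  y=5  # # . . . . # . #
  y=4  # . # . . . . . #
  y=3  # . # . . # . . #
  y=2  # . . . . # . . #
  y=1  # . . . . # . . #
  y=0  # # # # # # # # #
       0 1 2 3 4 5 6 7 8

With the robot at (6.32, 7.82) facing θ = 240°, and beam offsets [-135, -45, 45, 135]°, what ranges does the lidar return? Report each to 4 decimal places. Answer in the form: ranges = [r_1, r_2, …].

ranges = [0.1863, 4.4724, 1.8842, 0.6955]

beam 1: φ=-135°, α=105°
  d=(-0.2588,0.9659)  start (6,7)  tX=1.2364 tY=0.1863  stride 1/|dx|=3.8637 1/|dy|=1.0353
    cross y-line → (6,8), t=0.1863 (wall)
  → r_1 = 0.1863
beam 2: φ=-45°, α=195°
  d=(-0.9659,-0.2588)  start (6,7)  tX=0.3313 tY=3.1682  stride 1/|dx|=1.0353 1/|dy|=3.8637
    cross x-line → (5,7), t=0.3313
    cross x-line → (4,7), t=1.3666
    cross x-line → (3,7), t=2.4018
    cross y-line → (3,6), t=3.1682
    cross x-line → (2,6), t=3.4371
    cross x-line → (1,6), t=4.4724 (wall)
  → r_2 = 4.4724
beam 3: φ=45°, α=285°
  d=(0.2588,-0.9659)  start (6,7)  tX=2.6273 tY=0.8489  stride 1/|dx|=3.8637 1/|dy|=1.0353
    cross y-line → (6,6), t=0.8489
    cross y-line → (6,5), t=1.8842 (wall)
  → r_3 = 1.8842
beam 4: φ=135°, α=15°
  d=(0.9659,0.2588)  start (6,7)  tX=0.7040 tY=0.6955  stride 1/|dx|=1.0353 1/|dy|=3.8637
    cross y-line → (6,8), t=0.6955 (wall)
  → r_4 = 0.6955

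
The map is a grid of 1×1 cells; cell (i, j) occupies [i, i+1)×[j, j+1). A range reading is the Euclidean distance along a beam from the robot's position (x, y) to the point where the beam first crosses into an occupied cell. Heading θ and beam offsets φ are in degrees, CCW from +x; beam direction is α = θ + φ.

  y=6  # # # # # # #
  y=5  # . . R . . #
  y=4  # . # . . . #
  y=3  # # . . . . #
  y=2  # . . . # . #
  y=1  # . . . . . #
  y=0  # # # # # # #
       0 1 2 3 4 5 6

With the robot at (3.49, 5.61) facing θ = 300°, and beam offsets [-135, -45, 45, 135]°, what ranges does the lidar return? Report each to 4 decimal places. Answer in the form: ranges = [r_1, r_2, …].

beam 1: φ=-135°, α=165°
  dir = (cos 165°, sin 165°) = (-0.9659, 0.2588); from cell (3,5)
  next x-line at t=0.5073, next y-line at t=1.5068; Δt_x=1.0353, Δt_y=3.8637
    x: enter (2,5) at t=0.5073
    y: enter (2,6) at t=1.5068 ← occupied
  → r_1 = 1.5068
beam 2: φ=-45°, α=255°
  dir = (cos 255°, sin 255°) = (-0.2588, -0.9659); from cell (3,5)
  next x-line at t=1.8932, next y-line at t=0.6315; Δt_x=3.8637, Δt_y=1.0353
    y: enter (3,4) at t=0.6315
    y: enter (3,3) at t=1.6668
    x: enter (2,3) at t=1.8932
    y: enter (2,2) at t=2.7021
    y: enter (2,1) at t=3.7373
    y: enter (2,0) at t=4.7726 ← occupied
  → r_2 = 4.7726
beam 3: φ=45°, α=345°
  dir = (cos 345°, sin 345°) = (0.9659, -0.2588); from cell (3,5)
  next x-line at t=0.5280, next y-line at t=2.3569; Δt_x=1.0353, Δt_y=3.8637
    x: enter (4,5) at t=0.5280
    x: enter (5,5) at t=1.5633
    y: enter (5,4) at t=2.3569
    x: enter (6,4) at t=2.5985 ← occupied
  → r_3 = 2.5985
beam 4: φ=135°, α=75°
  dir = (cos 75°, sin 75°) = (0.2588, 0.9659); from cell (3,5)
  next x-line at t=1.9705, next y-line at t=0.4038; Δt_x=3.8637, Δt_y=1.0353
    y: enter (3,6) at t=0.4038 ← occupied
  → r_4 = 0.4038

ranges = [1.5068, 4.7726, 2.5985, 0.4038]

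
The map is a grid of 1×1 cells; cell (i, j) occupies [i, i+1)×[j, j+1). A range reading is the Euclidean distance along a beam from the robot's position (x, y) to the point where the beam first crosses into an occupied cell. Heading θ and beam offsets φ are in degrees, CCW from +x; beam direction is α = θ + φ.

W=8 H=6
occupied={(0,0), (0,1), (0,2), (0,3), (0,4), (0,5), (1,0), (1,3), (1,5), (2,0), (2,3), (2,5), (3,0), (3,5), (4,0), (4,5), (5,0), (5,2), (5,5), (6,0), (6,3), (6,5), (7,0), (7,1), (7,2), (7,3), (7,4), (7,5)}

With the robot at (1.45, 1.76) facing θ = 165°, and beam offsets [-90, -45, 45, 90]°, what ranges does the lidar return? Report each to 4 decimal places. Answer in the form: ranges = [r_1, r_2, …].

ranges = [1.2837, 0.9000, 0.5196, 0.7868]

beam 1: φ=-90°, α=75°
  cosα=0.2588 sinα=0.9659 | (1,1) | tMaxX 2.1250 tMaxY 0.2485 | tΔX 3.8637 tΔY 1.0353
    t=0.2485 [y] (1,2)
    t=1.2837 [y] (1,3) — stop
  → r_1 = 1.2837
beam 2: φ=-45°, α=120°
  cosα=-0.5000 sinα=0.8660 | (1,1) | tMaxX 0.9000 tMaxY 0.2771 | tΔX 2.0000 tΔY 1.1547
    t=0.2771 [y] (1,2)
    t=0.9000 [x] (0,2) — stop
  → r_2 = 0.9000
beam 3: φ=45°, α=210°
  cosα=-0.8660 sinα=-0.5000 | (1,1) | tMaxX 0.5196 tMaxY 1.5200 | tΔX 1.1547 tΔY 2.0000
    t=0.5196 [x] (0,1) — stop
  → r_3 = 0.5196
beam 4: φ=90°, α=255°
  cosα=-0.2588 sinα=-0.9659 | (1,1) | tMaxX 1.7387 tMaxY 0.7868 | tΔX 3.8637 tΔY 1.0353
    t=0.7868 [y] (1,0) — stop
  → r_4 = 0.7868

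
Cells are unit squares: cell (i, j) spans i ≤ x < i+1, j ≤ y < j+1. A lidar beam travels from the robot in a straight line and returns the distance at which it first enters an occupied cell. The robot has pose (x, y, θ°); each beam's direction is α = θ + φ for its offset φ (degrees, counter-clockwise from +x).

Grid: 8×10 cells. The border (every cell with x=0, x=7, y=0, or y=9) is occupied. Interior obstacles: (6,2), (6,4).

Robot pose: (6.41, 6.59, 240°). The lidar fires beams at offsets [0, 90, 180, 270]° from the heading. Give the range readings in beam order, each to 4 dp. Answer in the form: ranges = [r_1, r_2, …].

beam 1: φ=0°, α=240°
  d=(-0.5000,-0.8660)  start (6,6)  tX=0.8200 tY=0.6813  stride 1/|dx|=2.0000 1/|dy|=1.1547
    cross y-line → (6,5), t=0.6813
    cross x-line → (5,5), t=0.8200
    cross y-line → (5,4), t=1.8360
    cross x-line → (4,4), t=2.8200
    cross y-line → (4,3), t=2.9907
    cross y-line → (4,2), t=4.1454
    cross x-line → (3,2), t=4.8200
    cross y-line → (3,1), t=5.3001
    cross y-line → (3,0), t=6.4548 (wall)
  → r_1 = 6.4548
beam 2: φ=90°, α=330°
  d=(0.8660,-0.5000)  start (6,6)  tX=0.6813 tY=1.1800  stride 1/|dx|=1.1547 1/|dy|=2.0000
    cross x-line → (7,6), t=0.6813 (wall)
  → r_2 = 0.6813
beam 3: φ=180°, α=60°
  d=(0.5000,0.8660)  start (6,6)  tX=1.1800 tY=0.4734  stride 1/|dx|=2.0000 1/|dy|=1.1547
    cross y-line → (6,7), t=0.4734
    cross x-line → (7,7), t=1.1800 (wall)
  → r_3 = 1.1800
beam 4: φ=270°, α=150°
  d=(-0.8660,0.5000)  start (6,6)  tX=0.4734 tY=0.8200  stride 1/|dx|=1.1547 1/|dy|=2.0000
    cross x-line → (5,6), t=0.4734
    cross y-line → (5,7), t=0.8200
    cross x-line → (4,7), t=1.6281
    cross x-line → (3,7), t=2.7828
    cross y-line → (3,8), t=2.8200
    cross x-line → (2,8), t=3.9375
    cross y-line → (2,9), t=4.8200 (wall)
  → r_4 = 4.8200

ranges = [6.4548, 0.6813, 1.1800, 4.8200]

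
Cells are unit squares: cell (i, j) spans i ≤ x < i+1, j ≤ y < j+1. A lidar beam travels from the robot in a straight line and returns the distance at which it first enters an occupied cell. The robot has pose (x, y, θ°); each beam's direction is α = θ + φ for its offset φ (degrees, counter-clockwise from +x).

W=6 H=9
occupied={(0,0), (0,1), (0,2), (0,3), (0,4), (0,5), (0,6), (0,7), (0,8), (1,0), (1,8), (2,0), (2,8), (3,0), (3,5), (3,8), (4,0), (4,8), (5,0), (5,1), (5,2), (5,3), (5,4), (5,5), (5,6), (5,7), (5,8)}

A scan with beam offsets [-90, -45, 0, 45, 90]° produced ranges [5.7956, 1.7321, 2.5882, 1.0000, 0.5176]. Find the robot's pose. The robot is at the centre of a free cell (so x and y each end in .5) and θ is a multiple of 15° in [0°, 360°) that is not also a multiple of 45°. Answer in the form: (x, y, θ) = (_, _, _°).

(x, y, θ) = (2.5, 7.5, 345°)

The pose lattice has 27·16 = 432 candidates. Test each by forward raycasting.
  (4.5, 5.5, 330°): beam 1 = 5.1962 ≠ 5.7956 ✗
  (1.5, 4.5, 165°): beam 1 = 3.6235 ≠ 5.7956 ✗
  (1.5, 1.5, 195°): beam 1 = 1.9319 ≠ 5.7956 ✗
  (3.5, 2.5, 120°): beam 1 = 1.7321 ≠ 5.7956 ✗
  …
  (2.5, 7.5, 345°): r_1=5.7956, r_2=1.7321, r_3=2.5882, r_4=1.0000, r_5=0.5176 — all match ✓
No second candidate reproduces the full scan.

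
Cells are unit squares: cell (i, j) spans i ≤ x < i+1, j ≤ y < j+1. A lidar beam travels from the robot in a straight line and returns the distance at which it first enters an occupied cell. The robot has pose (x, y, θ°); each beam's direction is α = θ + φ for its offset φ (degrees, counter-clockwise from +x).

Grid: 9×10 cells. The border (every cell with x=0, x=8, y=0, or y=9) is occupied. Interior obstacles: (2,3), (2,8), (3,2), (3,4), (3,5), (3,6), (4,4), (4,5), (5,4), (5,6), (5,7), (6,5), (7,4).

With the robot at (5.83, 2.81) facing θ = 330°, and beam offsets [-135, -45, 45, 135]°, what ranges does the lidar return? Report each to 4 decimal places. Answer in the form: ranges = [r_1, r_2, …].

ranges = [1.8946, 1.8738, 2.2465, 1.2320]

beam 1: φ=-135°, α=195°
  d=(-0.9659,-0.2588)  start (5,2)  tX=0.8593 tY=3.1296  stride 1/|dx|=1.0353 1/|dy|=3.8637
    cross x-line → (4,2), t=0.8593
    cross x-line → (3,2), t=1.8946 (wall)
  → r_1 = 1.8946
beam 2: φ=-45°, α=285°
  d=(0.2588,-0.9659)  start (5,2)  tX=0.6568 tY=0.8386  stride 1/|dx|=3.8637 1/|dy|=1.0353
    cross x-line → (6,2), t=0.6568
    cross y-line → (6,1), t=0.8386
    cross y-line → (6,0), t=1.8738 (wall)
  → r_2 = 1.8738
beam 3: φ=45°, α=15°
  d=(0.9659,0.2588)  start (5,2)  tX=0.1760 tY=0.7341  stride 1/|dx|=1.0353 1/|dy|=3.8637
    cross x-line → (6,2), t=0.1760
    cross y-line → (6,3), t=0.7341
    cross x-line → (7,3), t=1.2113
    cross x-line → (8,3), t=2.2465 (wall)
  → r_3 = 2.2465
beam 4: φ=135°, α=105°
  d=(-0.2588,0.9659)  start (5,2)  tX=3.2069 tY=0.1967  stride 1/|dx|=3.8637 1/|dy|=1.0353
    cross y-line → (5,3), t=0.1967
    cross y-line → (5,4), t=1.2320 (wall)
  → r_4 = 1.2320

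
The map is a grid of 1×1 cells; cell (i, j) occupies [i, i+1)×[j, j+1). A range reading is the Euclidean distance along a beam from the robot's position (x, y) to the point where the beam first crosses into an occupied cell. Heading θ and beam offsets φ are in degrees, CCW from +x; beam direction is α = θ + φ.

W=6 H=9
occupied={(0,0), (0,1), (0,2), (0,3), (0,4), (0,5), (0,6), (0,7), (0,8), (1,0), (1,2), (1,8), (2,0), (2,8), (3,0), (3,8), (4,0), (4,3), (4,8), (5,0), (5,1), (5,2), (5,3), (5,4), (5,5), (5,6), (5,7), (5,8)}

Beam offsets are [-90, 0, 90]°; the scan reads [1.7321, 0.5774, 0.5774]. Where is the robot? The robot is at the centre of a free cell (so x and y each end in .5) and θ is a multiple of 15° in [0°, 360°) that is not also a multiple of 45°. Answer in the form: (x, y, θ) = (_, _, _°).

The pose lattice has 26·16 = 416 candidates. Test each by forward raycasting.
  (3.5, 3.5, 15°): beam 1 = 2.5882 ≠ 1.7321 ✗
  (4.5, 6.5, 255°): beam 1 = 3.6235 ≠ 1.7321 ✗
  (3.5, 2.5, 150°): beam 1 = 1.0000 ≠ 1.7321 ✗
  (4.5, 7.5, 300°): beam 1 = 4.0415 ≠ 1.7321 ✗
  (3.5, 3.5, 60°): beam 1 = 0.5774 ≠ 1.7321 ✗
  …
  (4.5, 2.5, 330°): r_1=1.7321, r_2=0.5774, r_3=0.5774 — all match ✓
Only this pose fits every beam.

(x, y, θ) = (4.5, 2.5, 330°)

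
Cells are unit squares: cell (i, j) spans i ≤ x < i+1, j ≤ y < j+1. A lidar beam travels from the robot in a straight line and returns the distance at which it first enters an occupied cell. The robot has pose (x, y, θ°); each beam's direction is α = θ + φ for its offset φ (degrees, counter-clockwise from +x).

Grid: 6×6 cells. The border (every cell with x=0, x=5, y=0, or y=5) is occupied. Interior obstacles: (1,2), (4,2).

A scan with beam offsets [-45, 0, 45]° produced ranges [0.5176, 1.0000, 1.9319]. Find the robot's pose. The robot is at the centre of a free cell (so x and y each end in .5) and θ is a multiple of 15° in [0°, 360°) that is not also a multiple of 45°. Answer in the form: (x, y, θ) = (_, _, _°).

(x, y, θ) = (2.5, 1.5, 330°)

Enumerate (i+0.5, j+0.5, θ) over the 14 free cells and 16 admissible headings. For each, cast all 3 beams and compare to the given ranges.
  (3.5, 1.5, 15°): beam 1 = 1.0000 ≠ 0.5176 ✗
  (1.5, 4.5, 105°): beam 1 = 0.5774 ≠ 0.5176 ✗
  (4.5, 4.5, 255°): beam 1 = 3.0000 ≠ 0.5176 ✗
  …
  (2.5, 1.5, 330°): r_1=0.5176, r_2=1.0000, r_3=1.9319 — all match ✓
Unique over the lattice → pose = (2.5, 1.5, 330°).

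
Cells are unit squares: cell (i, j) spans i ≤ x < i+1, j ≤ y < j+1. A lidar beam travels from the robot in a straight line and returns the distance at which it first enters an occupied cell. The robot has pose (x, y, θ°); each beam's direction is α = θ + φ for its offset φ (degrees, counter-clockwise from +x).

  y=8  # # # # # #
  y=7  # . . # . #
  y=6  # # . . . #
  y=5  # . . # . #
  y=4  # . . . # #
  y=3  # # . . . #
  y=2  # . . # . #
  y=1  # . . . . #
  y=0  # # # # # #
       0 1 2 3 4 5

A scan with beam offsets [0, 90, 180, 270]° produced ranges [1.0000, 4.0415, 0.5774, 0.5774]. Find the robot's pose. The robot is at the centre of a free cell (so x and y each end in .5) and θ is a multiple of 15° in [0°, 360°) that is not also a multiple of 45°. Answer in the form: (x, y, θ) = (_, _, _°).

(x, y, θ) = (1.5, 1.5, 330°)

Enumerate (i+0.5, j+0.5, θ) over the 22 free cells and 16 admissible headings. For each, cast all 4 beams and compare to the given ranges.
  (3.5, 3.5, 240°): beam 1 = 0.5774 ≠ 1.0000 ✗
  (4.5, 5.5, 120°): beam 1 = 1.7321 ≠ 1.0000 ✗
  (2.5, 5.5, 60°): beam 1 = 1.7321 ≠ 1.0000 ✗
  (2.5, 3.5, 210°): beam 1 = 0.5774 ≠ 1.0000 ✗
  …
  (1.5, 1.5, 330°): r_1=1.0000, r_2=4.0415, r_3=0.5774, r_4=0.5774 — all match ✓
No second candidate reproduces the full scan.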